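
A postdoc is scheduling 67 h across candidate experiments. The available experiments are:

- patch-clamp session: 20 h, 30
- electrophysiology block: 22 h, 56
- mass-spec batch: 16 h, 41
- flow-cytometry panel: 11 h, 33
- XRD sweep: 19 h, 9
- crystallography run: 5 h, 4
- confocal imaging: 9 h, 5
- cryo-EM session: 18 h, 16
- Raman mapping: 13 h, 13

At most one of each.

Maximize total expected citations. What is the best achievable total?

147

By expected citations per h: flow-cytometry panel 3.00, mass-spec batch 2.56, electrophysiology block 2.55, patch-clamp session 1.50 lead.
Best packing: electrophysiology block + mass-spec batch + flow-cytometry panel + crystallography run + Raman mapping — 67 h, 147 total.
Next best is electrophysiology block + mass-spec batch + flow-cytometry panel + cryo-EM session at 146 (67 h) — short by 1.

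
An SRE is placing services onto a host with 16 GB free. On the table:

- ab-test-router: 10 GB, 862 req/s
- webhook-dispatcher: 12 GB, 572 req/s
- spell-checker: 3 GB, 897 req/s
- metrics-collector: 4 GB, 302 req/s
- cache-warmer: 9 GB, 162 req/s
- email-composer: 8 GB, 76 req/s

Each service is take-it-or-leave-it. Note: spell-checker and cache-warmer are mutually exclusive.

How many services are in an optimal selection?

The maximum throughput within 16 GB is 1759.
One optimal bundle: ab-test-router + spell-checker (13 GB).
All optima have 2 services.

2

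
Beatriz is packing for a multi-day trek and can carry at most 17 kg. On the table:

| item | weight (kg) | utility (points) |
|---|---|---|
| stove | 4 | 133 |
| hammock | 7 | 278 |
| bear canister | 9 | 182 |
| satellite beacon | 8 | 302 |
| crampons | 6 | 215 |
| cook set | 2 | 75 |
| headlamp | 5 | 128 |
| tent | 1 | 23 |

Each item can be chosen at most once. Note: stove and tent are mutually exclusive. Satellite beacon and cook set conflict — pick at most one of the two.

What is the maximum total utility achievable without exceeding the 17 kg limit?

626

By utility per kg: hammock 39.71, satellite beacon 37.75, cook set 37.50 lead.
Stove + hammock + crampons uses 17 of the 17 kg and totals 626.
Runner-up hammock + satellite beacon + tent tops out at 603.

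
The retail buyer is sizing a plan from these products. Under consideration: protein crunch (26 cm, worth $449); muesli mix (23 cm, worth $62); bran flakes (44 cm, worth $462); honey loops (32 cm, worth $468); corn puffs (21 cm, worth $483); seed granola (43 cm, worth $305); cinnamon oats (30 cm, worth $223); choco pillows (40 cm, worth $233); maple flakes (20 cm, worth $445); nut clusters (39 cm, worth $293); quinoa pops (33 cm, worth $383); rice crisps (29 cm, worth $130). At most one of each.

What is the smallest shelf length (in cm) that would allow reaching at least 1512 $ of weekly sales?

97

Look for the lowest-shelf combination reaching 1512.
Taking protein crunch + corn puffs + cinnamon oats + maple flakes gives 1600 (≥ 1512) for 97 cm.
No combination under 97 cm hits 1512.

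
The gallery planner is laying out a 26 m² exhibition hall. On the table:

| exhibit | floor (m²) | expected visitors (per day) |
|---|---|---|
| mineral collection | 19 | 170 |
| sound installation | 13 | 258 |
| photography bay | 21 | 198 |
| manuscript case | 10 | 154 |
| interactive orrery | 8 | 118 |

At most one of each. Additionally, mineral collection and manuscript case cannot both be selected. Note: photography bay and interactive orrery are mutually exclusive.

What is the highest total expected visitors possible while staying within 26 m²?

412

By expected visitors per m²: sound installation 19.85, manuscript case 15.40, interactive orrery 14.75, photography bay 9.43 lead.
The ratio ordering already packs tightly: sound installation + manuscript case, 23 m², 412.
No other feasible combination exceeds 412.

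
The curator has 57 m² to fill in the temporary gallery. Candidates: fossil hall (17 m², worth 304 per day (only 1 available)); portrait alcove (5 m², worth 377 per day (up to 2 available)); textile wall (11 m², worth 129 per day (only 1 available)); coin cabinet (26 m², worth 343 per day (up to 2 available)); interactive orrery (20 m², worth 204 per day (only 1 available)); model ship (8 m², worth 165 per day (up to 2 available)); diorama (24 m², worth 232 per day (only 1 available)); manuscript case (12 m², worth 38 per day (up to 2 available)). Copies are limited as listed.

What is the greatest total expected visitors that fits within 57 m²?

Fossil hall + 2×portrait alcove + textile wall + 2×model ship uses 54 of the 57 m² and totals 1517.

1517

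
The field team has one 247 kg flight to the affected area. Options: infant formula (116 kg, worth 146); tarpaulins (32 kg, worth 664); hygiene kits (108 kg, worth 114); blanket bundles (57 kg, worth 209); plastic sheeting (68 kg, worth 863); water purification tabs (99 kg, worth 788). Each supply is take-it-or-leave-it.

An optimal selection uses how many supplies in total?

3

Best achievable people served is 2315.
tarpaulins + plastic sheeting + water purification tabs hits 2315 at 199 kg.
Every optimal selection uses 3 supplies.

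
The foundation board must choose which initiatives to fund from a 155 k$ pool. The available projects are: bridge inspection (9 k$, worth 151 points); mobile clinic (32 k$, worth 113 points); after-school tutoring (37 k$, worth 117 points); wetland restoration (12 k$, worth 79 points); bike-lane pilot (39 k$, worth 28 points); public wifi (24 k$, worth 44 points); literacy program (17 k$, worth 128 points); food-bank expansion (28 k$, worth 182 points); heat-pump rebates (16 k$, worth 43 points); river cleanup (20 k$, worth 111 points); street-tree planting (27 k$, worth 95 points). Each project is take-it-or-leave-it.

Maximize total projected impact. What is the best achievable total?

Taking the top-ratio projects first gives bridge inspection + mobile clinic + wetland restoration + literacy program + food-bank expansion + river cleanup + street-tree planting for 859 (145 k$).
Dropping street-tree planting frees 27 k$; slotting in after-school tutoring (37 k$) lifts the total to 881 at 155 k$.
Runner-up bridge inspection + after-school tutoring + wetland restoration + literacy program + food-bank expansion + river cleanup + street-tree planting tops out at 863.

881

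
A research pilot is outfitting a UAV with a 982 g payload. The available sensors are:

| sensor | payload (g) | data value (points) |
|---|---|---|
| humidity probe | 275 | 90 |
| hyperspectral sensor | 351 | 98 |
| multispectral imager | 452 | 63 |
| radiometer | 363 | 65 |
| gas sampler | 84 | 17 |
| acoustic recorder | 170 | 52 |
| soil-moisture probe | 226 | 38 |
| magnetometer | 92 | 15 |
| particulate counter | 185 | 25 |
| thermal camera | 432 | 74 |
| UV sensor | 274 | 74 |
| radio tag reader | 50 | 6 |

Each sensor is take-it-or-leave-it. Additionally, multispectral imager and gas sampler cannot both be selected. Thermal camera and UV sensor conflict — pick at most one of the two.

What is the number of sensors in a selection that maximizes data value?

5

Optimal total is 272.
For example humidity probe + hyperspectral sensor + gas sampler + acoustic recorder + magnetometer achieves it, using 972 g.
All optima have 5 sensors.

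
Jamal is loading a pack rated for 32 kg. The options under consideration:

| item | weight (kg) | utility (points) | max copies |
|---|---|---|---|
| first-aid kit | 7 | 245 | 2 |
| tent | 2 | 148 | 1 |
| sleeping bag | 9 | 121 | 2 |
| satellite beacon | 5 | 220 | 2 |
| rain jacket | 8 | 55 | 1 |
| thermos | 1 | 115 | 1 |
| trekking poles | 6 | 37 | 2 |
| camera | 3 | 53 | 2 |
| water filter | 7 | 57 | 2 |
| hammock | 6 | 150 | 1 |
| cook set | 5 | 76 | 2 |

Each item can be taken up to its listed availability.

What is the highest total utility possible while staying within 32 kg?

1269

Taking the top-ratio items first gives 2×first-aid kit + tent + 2×satellite beacon + thermos + camera for 1246 (30 kg).
The 3 kg tied up in camera is better spent on cook set — total rises to 1269 (32 kg).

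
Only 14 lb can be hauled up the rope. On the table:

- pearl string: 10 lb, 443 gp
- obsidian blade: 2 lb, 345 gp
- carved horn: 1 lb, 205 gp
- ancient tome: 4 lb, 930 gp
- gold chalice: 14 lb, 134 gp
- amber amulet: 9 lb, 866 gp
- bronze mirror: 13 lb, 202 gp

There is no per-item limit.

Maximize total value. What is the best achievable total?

3200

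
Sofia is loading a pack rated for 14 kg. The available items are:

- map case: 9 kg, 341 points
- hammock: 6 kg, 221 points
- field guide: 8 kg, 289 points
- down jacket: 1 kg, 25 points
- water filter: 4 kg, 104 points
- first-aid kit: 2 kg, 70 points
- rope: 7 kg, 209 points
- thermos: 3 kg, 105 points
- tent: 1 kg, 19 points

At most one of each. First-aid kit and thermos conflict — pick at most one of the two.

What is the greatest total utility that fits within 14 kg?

Taking hammock + field guide: 14 kg used, 510 in utility.
No other feasible combination exceeds 510.

510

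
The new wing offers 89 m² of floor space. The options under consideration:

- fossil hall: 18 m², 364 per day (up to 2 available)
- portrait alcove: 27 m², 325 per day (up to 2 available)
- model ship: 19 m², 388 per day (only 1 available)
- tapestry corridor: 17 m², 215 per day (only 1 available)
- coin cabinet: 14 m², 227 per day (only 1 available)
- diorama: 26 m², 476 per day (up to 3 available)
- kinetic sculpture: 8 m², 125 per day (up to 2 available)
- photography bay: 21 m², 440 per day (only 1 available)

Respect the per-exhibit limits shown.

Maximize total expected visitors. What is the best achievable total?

1717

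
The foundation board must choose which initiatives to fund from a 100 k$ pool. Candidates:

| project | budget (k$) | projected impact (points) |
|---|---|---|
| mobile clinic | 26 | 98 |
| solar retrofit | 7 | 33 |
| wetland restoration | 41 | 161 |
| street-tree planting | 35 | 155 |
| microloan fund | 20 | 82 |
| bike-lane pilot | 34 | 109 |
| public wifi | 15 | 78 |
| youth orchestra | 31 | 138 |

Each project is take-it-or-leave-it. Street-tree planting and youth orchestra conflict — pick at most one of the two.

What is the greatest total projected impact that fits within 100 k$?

429

Best packing: mobile clinic + solar retrofit + microloan fund + public wifi + youth orchestra — 99 k$, 429 total.
An exhaustive check of the 256 subsets confirms 429.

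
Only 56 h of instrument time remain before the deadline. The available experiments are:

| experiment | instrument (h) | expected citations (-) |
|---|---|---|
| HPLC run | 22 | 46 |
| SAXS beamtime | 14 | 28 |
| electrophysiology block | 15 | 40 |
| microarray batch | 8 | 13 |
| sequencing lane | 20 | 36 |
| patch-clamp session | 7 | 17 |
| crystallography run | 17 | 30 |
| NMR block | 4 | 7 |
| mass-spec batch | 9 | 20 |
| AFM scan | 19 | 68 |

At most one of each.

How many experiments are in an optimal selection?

Best achievable expected citations is 154.
HPLC run + electrophysiology block + AFM scan hits 154 at 56 h.
Any selection reaching 154 contains exactly 3 experiments.

3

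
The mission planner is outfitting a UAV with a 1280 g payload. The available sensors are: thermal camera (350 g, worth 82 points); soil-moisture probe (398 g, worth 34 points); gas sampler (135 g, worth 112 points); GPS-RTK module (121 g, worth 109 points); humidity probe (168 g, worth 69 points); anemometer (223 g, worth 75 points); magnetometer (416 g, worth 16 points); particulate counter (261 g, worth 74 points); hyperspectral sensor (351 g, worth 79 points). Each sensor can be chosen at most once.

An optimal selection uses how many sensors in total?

6

The maximum data value within 1280 g is 521.
For example thermal camera + gas sampler + GPS-RTK module + humidity probe + anemometer + particulate counter achieves it, using 1258 g.
Every optimal selection uses 6 sensors.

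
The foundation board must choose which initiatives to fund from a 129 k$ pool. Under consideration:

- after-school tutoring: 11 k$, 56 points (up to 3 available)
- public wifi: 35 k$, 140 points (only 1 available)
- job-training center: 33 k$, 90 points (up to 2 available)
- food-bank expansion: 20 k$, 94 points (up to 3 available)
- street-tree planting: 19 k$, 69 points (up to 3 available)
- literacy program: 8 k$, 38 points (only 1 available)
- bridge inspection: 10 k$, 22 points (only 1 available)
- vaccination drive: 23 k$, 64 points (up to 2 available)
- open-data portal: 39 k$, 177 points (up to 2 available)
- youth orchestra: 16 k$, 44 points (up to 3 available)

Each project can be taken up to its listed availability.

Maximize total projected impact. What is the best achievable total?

609

Density check — after-school tutoring 5.09, literacy program 4.75, food-bank expansion 4.70, open-data portal 4.54 are the best per k$.
A density-first pass picks 3×after-school tutoring + 3×food-bank expansion + street-tree planting + literacy program — 557 at 120 k$.
The 30 k$ tied up in after-school tutoring and street-tree planting is better spent on open-data portal — total rises to 609 (129 k$).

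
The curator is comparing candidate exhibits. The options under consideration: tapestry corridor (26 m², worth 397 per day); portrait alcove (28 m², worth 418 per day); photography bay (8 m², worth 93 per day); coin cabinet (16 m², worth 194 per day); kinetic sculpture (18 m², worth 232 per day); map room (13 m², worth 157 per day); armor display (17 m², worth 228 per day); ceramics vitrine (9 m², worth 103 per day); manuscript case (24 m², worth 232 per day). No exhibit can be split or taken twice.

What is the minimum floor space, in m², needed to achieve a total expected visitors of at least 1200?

Need the lightest bundle worth ≥ 1200.
tapestry corridor + portrait alcove + map room + armor display reaches 1200 using 84 m².
Any bundle with less than 84 m² falls short of 1200.

84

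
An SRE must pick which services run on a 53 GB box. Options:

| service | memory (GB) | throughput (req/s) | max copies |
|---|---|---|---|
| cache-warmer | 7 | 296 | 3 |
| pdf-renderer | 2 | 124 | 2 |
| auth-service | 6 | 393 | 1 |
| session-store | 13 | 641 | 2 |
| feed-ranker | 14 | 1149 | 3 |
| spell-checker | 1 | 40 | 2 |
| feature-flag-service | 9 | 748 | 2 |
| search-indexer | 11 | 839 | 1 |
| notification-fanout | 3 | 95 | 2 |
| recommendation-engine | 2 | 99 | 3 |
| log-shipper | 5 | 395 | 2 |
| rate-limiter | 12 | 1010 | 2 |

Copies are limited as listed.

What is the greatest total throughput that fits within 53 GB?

4358

By throughput per GB: rate-limiter 84.17, feature-flag-service 83.11, feed-ranker 82.07 lead.
Taking the top-ratio services first gives spell-checker + 2×feature-flag-service + 2×log-shipper + 2×rate-limiter for 4346 (53 GB).
Replace 2×feature-flag-service and 2×log-shipper with 2×feed-ranker: the trade gains 12 net, giving 4358 at 53 GB.
No other feasible combination exceeds 4358.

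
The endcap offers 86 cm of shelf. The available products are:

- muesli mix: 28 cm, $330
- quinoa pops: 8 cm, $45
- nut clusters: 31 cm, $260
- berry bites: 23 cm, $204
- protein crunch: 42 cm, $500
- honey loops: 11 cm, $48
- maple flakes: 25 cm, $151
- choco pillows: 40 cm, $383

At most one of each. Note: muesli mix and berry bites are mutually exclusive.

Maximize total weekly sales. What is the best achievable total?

883

Taking the top-ratio products first gives muesli mix + quinoa pops + protein crunch for 875 (78 cm).
Dropping muesli mix and quinoa pops frees 36 cm; slotting in choco pillows (40 cm) lifts the total to 883 at 82 cm.
That's the maximum — no feasible swap from here does better than 883.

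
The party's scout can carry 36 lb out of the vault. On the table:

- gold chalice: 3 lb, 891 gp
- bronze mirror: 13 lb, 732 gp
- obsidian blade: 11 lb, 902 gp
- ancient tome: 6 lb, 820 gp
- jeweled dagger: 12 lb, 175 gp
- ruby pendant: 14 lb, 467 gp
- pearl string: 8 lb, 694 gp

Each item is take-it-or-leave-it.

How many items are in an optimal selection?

4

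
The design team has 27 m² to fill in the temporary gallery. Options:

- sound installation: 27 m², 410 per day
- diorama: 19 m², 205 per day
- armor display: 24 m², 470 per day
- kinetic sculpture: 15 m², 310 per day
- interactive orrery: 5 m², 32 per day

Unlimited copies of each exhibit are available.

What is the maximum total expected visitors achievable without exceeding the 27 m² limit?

470

Ranking by ratio (expected visitors/m²): kinetic sculpture 20.67, armor display 19.58, sound installation 15.19, diorama 10.79.
The ratio heuristic lands on kinetic sculpture + 2×interactive orrery (374) but leaves 2 m² idle.
Replace kinetic sculpture and 2×interactive orrery with armor display: the trade gains 96 net, giving 470 at 24 m².
That's the maximum — no swap from here does better than 470.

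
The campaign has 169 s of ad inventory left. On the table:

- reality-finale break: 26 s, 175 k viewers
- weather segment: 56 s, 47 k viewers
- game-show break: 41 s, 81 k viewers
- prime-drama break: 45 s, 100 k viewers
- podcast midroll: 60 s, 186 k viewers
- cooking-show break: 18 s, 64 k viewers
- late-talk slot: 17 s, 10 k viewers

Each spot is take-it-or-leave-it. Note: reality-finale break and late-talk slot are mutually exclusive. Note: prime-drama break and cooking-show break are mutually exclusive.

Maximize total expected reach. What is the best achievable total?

Reality-finale break + game-show break + podcast midroll + cooking-show break uses 145 of the 169 s and totals 506.
Runner-up reality-finale break + weather segment + podcast midroll + cooking-show break tops out at 472.

506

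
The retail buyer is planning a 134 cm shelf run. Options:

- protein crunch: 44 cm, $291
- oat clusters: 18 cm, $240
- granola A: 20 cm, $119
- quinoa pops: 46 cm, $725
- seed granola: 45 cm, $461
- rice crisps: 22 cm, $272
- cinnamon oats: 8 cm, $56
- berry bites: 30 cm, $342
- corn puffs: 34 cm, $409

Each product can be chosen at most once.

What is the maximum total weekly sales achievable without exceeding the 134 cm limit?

1748

By weekly sales per cm: quinoa pops 15.76, oat clusters 13.33, rice crisps 12.36, corn puffs 12.03 lead.
A density-first pass picks oat clusters + quinoa pops + rice crisps + cinnamon oats + corn puffs — 1702 at 128 cm.
Dropping oat clusters and cinnamon oats frees 26 cm; slotting in berry bites (30 cm) lifts the total to 1748 at 132 cm.
Runner-up oat clusters + quinoa pops + berry bites + corn puffs tops out at 1716.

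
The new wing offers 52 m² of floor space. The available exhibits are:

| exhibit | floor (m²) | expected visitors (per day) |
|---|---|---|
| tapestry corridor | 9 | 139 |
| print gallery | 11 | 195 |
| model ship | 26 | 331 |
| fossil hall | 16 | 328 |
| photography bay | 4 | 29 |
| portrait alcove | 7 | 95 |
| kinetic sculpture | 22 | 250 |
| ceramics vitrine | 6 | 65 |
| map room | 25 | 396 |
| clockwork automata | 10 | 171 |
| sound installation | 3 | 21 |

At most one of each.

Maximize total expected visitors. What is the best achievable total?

919

Ranking by ratio (expected visitors/m²): fossil hall 20.50, print gallery 17.73, clockwork automata 17.10, map room 15.84.
A density-first pass picks tapestry corridor + print gallery + fossil hall + ceramics vitrine + clockwork automata — 898 at 52 m².
Dropping tapestry corridor and ceramics vitrine and clockwork automata frees 25 m²; slotting in map room (25 m²) lifts the total to 919 at 52 m².
Nothing else within 52 m² beats 919.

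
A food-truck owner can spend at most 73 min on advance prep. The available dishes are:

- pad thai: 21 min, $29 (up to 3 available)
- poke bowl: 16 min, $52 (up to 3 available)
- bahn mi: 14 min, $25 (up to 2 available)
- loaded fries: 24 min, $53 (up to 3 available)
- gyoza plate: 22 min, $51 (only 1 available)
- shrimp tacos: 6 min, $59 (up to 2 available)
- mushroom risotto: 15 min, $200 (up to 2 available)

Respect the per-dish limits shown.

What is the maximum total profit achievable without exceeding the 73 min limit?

Poke bowl + bahn mi + 2×shrimp tacos + 2×mushroom risotto uses 72 of the 73 min and totals 595.

595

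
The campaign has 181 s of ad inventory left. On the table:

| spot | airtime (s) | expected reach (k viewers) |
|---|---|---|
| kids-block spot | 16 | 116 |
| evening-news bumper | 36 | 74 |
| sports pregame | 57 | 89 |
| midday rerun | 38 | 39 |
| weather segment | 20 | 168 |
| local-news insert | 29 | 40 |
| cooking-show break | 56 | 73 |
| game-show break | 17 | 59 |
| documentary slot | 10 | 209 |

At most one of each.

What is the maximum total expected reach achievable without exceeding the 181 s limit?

Taking kids-block spot + evening-news bumper + sports pregame + weather segment + game-show break + documentary slot: 156 s used, 715 in expected reach.

715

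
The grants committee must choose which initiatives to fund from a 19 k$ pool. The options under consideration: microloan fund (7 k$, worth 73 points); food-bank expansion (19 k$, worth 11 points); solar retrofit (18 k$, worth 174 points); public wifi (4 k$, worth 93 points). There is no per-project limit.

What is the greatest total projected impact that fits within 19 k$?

372

By projected impact per k$: public wifi 23.25, microloan fund 10.43, solar retrofit 9.67, food-bank expansion 0.58 lead.
Taking 4×public wifi: 16 k$ used, 372 in projected impact.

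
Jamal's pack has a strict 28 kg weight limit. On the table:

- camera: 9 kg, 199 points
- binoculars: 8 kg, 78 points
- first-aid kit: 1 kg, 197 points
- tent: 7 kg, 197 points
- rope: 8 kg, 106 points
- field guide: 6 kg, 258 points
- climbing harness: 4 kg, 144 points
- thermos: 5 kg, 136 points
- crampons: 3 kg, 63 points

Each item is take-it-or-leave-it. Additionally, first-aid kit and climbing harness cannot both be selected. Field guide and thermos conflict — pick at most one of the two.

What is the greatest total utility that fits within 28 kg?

914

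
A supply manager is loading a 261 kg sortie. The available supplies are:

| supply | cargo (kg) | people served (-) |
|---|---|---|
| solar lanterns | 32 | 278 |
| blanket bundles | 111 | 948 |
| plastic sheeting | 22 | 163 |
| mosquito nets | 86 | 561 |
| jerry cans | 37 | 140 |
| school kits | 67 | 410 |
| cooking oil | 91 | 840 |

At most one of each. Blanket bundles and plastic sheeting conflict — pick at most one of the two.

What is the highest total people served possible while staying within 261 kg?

2066

Taking solar lanterns + blanket bundles + cooking oil: 234 kg used, 2066 in people served.
An exhaustive check of the 128 subsets confirms 2066.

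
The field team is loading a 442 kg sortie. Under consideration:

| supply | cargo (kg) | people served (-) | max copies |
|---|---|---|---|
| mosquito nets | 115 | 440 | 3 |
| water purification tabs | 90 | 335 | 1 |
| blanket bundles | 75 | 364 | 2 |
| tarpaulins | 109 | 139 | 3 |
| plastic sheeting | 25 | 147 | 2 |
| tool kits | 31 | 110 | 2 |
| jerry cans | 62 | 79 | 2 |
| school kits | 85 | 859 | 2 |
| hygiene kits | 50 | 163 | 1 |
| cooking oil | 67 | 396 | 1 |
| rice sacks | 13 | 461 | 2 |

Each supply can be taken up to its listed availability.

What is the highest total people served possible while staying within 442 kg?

3911

Density check — rice sacks 35.46, school kits 10.11, cooking oil 5.91, plastic sheeting 5.88 are the best per kg.
Taking the top-ratio supplies first gives blanket bundles + 2×plastic sheeting + tool kits + 2×school kits + cooking oil + 2×rice sacks for 3804 (419 kg).
Dropping plastic sheeting and tool kits frees 56 kg; slotting in blanket bundles (75 kg) lifts the total to 3911 at 438 kg.
Nothing else within 442 kg beats 3911.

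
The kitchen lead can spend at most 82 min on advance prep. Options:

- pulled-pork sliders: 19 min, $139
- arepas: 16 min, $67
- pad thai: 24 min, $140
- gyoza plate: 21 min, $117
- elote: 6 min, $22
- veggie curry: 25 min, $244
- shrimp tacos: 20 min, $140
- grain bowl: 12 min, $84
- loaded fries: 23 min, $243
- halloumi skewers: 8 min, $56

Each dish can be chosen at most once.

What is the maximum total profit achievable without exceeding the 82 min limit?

711

By profit per min: loaded fries 10.57, veggie curry 9.76, pulled-pork sliders 7.32, shrimp tacos 7.00 lead.
A density-first pass picks pulled-pork sliders + veggie curry + grain bowl + loaded fries — 710 at 79 min.
Dropping pulled-pork sliders frees 19 min; slotting in shrimp tacos (20 min) lifts the total to 711 at 80 min.
The spare 2 min is too small for any remaining dish, and no exchange beats 711.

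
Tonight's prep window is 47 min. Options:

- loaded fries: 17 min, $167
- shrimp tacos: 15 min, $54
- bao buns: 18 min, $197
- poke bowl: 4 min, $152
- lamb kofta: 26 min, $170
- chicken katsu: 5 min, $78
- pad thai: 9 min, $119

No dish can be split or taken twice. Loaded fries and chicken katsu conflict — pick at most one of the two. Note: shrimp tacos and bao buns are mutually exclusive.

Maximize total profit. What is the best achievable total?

546

By profit per min: poke bowl 38.00, chicken katsu 15.60, pad thai 13.22 lead.
Taking bao buns + poke bowl + chicken katsu + pad thai: 36 min used, 546 in profit.
Runner-up poke bowl + lamb kofta + chicken katsu + pad thai tops out at 519.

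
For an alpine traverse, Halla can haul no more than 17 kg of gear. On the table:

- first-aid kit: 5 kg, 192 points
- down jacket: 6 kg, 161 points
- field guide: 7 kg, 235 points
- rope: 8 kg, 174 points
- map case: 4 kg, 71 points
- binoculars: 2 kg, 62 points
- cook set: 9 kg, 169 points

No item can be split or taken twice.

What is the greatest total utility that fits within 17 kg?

The ratio heuristic lands on first-aid kit + field guide + binoculars (489) but leaves 3 kg idle.
Replace binoculars with map case: the trade gains 9 net, giving 498 at 16 kg.
No other feasible combination exceeds 498.

498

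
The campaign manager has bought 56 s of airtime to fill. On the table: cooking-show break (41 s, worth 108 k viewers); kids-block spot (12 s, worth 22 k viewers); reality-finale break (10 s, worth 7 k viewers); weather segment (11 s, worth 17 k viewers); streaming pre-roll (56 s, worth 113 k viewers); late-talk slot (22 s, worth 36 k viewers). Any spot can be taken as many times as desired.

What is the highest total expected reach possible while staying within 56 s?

130

Density check — cooking-show break 2.63, streaming pre-roll 2.02, kids-block spot 1.83 are the best per s.
Best packing: cooking-show break + kids-block spot — 53 s, 130 total.
That's the maximum — no swap from here does better than 130.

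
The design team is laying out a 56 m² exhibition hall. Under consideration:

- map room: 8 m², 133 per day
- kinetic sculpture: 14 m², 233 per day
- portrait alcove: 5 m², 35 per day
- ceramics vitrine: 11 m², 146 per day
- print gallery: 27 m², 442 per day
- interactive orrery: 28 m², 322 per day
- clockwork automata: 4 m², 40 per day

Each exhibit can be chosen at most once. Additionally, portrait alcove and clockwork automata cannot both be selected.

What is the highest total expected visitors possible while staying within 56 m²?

Ranking by ratio (expected visitors/m²): kinetic sculpture 16.64, map room 16.62, print gallery 16.37.
A density-first pass picks map room + kinetic sculpture + print gallery + clockwork automata — 848 at 53 m².
Dropping map room frees 8 m²; slotting in ceramics vitrine (11 m²) lifts the total to 861 at 56 m².
Every other selection either busts 56 m² or breaks a pairing rule or fails to beat 861.

861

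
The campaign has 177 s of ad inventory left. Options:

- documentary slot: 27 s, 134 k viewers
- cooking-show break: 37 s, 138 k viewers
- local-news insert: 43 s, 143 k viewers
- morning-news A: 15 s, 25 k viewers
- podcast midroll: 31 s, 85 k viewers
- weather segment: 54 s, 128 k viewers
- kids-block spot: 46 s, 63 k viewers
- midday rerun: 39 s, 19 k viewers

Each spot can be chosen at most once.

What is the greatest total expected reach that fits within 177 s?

A density-first pass picks documentary slot + cooking-show break + local-news insert + morning-news A + podcast midroll — 525 at 153 s.
Dropping podcast midroll frees 31 s; slotting in weather segment (54 s) lifts the total to 568 at 176 s.

568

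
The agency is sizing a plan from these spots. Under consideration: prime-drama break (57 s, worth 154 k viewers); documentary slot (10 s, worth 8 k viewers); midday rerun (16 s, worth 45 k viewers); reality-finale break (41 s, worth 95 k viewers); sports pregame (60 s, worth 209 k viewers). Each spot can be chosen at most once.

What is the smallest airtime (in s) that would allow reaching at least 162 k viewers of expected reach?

Minimise s subject to total expected reach ≥ 162.
sports pregame reaches 209 using 60 s.
Any bundle with less than 60 s falls short of 162.

60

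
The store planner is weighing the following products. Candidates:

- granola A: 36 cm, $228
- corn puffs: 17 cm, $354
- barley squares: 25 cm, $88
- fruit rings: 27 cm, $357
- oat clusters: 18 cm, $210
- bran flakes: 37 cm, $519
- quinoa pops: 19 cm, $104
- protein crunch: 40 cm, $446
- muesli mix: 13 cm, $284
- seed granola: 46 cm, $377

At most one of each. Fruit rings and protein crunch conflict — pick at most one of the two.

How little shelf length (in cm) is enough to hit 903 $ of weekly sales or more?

Minimise cm subject to total weekly sales ≥ 903.
corn puffs + fruit rings + muesli mix reaches 995 using 57 cm.
No combination under 57 cm hits 903.

57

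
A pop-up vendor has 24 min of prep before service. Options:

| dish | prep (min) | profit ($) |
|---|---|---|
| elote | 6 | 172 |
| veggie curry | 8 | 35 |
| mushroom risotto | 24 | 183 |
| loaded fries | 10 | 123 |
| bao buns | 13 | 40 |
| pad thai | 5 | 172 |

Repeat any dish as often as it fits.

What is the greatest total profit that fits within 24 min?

Ranking by ratio (profit/min): pad thai 34.40, elote 28.67, loaded fries 12.30, mushroom risotto 7.62.
Best packing: 4×elote — 24 min, 688 total.
Every other selection either busts 24 min or fails to beat 688.

688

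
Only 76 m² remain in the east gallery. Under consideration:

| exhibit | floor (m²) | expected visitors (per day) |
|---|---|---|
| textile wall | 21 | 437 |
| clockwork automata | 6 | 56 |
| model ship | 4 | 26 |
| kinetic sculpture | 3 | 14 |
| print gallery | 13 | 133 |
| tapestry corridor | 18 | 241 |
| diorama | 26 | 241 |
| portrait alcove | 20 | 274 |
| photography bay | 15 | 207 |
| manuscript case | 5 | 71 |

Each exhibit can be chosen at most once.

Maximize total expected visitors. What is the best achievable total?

By expected visitors per m²: textile wall 20.81, manuscript case 14.20, photography bay 13.80, portrait alcove 13.70 lead.
Filling by ratio: textile wall + print gallery + portrait alcove + photography bay + manuscript case for 1122, with 2 m² left unused.
Replace print gallery and manuscript case with tapestry corridor: the trade gains 37 net, giving 1159 at 74 m².
Nothing else within 76 m² beats 1159.

1159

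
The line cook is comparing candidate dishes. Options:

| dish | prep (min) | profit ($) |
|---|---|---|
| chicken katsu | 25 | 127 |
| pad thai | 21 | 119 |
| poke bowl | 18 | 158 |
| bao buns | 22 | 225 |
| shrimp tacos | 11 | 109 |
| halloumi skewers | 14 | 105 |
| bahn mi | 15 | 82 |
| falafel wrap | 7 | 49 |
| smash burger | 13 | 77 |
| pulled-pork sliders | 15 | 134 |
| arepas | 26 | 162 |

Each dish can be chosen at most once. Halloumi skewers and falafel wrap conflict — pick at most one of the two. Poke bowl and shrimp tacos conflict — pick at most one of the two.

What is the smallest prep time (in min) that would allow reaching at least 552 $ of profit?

Need the lightest bundle worth ≥ 552.
bao buns + shrimp tacos + halloumi skewers + pulled-pork sliders: 573 profit at 62 min.
Any bundle with less than 62 min falls short of 552.

62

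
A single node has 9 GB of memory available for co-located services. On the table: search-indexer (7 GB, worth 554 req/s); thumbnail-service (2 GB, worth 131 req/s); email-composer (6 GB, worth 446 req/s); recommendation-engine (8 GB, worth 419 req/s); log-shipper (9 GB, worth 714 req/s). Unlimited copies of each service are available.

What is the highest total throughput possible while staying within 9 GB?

Log-shipper uses 9 of the 9 GB and totals 714.
Every other selection either busts 9 GB or fails to beat 714.

714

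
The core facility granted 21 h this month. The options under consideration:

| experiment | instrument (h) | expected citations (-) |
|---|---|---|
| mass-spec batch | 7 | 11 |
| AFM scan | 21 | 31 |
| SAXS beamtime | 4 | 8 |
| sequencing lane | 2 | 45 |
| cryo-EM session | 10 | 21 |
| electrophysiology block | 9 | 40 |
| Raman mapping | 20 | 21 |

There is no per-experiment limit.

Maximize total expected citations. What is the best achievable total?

450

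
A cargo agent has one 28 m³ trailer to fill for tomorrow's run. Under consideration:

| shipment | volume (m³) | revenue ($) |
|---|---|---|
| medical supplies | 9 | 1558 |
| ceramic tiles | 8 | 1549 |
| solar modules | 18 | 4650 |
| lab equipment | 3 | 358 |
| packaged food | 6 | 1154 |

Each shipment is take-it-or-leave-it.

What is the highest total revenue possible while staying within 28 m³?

Taking the top-ratio shipments first gives ceramic tiles + solar modules for 6199 (26 m³).
Dropping ceramic tiles frees 8 m³; slotting in medical supplies (9 m³) lifts the total to 6208 at 27 m³.
The closest alternative, ceramic tiles + solar modules, reaches only 6199.

6208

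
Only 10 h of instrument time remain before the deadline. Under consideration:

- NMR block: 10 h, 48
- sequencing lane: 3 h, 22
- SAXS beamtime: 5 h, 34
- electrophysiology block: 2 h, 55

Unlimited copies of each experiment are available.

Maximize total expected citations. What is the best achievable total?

275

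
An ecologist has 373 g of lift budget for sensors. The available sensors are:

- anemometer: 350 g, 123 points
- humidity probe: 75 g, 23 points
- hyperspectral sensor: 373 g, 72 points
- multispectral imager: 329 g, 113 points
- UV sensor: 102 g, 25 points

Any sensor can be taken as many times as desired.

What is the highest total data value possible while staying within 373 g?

123

Anemometer uses 350 of the 373 g and totals 123.
That's the maximum — no swap from here does better than 123.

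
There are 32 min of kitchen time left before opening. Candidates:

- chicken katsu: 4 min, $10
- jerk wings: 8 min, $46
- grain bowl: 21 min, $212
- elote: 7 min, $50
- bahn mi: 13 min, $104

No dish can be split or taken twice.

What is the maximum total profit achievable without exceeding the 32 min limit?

Chicken katsu + grain bowl + elote uses 32 of the 32 min and totals 272.
That's the maximum — no swap from here does better than 272.

272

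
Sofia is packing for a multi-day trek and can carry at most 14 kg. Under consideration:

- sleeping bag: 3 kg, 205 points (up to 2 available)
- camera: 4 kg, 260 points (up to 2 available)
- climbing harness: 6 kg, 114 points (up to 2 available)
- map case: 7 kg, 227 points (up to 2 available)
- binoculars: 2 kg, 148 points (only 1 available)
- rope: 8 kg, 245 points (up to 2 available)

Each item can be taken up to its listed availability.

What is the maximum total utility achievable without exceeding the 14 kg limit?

930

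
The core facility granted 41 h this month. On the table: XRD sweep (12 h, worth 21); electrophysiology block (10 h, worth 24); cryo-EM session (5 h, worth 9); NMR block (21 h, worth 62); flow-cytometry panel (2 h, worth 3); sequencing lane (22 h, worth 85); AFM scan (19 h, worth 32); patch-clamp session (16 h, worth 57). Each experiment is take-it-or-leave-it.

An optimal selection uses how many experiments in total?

Best achievable expected citations is 145.
One optimal bundle: flow-cytometry panel + sequencing lane + patch-clamp session (40 h).
All optima have 3 experiments.

3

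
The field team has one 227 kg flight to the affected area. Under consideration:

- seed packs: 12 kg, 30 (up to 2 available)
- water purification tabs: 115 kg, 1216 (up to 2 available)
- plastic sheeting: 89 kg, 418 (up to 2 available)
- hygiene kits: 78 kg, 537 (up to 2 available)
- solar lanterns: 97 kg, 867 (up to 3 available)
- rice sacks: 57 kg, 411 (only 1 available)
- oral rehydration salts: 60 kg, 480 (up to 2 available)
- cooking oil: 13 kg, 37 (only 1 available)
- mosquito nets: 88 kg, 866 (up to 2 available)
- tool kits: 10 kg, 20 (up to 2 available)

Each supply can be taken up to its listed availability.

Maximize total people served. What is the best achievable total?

2142

Filling by ratio: water purification tabs + cooking oil + mosquito nets + tool kits for 2139, with 1 kg left unused.
The 23 kg tied up in cooking oil and tool kits is better spent on 2×seed packs — total rises to 2142 (227 kg).
Every other selection either busts 227 kg or exceeds an availability limit or fails to beat 2142.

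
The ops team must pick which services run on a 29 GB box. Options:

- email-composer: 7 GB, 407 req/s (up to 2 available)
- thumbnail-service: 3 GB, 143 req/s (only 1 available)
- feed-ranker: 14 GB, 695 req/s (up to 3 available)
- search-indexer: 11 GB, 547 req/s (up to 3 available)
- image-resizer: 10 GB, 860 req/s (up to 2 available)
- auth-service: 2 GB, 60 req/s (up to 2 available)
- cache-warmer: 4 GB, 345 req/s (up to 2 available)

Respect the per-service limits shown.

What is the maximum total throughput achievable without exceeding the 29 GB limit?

2410

Ranking by ratio (throughput/GB): cache-warmer 86.25, image-resizer 86.00, email-composer 58.14, search-indexer 49.73.
Taking 2×image-resizer + 2×cache-warmer: 28 GB used, 2410 in throughput.
Every other selection either busts 29 GB or exceeds an availability limit or fails to beat 2410.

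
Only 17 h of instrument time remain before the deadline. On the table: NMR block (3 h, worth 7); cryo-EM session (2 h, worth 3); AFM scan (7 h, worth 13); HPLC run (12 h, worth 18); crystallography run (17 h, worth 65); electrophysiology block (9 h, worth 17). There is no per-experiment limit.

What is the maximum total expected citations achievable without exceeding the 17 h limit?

Density check — crystallography run 3.82, NMR block 2.33, electrophysiology block 1.89, AFM scan 1.86 are the best per h.
Crystallography run uses 17 of the 17 h and totals 65.

65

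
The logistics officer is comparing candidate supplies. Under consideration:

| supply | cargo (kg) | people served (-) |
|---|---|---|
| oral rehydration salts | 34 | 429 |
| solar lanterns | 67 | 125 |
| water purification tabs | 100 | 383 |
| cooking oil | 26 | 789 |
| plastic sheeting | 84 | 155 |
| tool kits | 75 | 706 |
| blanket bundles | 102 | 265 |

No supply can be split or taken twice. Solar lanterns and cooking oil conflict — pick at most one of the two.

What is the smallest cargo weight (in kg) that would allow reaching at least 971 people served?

60

Minimise kg subject to total people served ≥ 971.
oral rehydration salts + cooking oil: 1218 people served at 60 kg.
Any bundle with less than 60 kg falls short of 971.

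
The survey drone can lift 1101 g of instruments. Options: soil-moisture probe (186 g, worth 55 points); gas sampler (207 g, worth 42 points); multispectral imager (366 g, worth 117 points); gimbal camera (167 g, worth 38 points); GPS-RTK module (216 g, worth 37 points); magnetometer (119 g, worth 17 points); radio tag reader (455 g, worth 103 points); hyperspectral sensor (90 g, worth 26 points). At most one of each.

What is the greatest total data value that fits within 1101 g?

301

By data value per g: multispectral imager 0.32, soil-moisture probe 0.30, hyperspectral sensor 0.29, gimbal camera 0.23 lead.
The ratio heuristic lands on soil-moisture probe + gas sampler + multispectral imager + gimbal camera + hyperspectral sensor (278) but leaves 85 g idle.
Replace gas sampler and gimbal camera with radio tag reader: the trade gains 23 net, giving 301 at 1097 g.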